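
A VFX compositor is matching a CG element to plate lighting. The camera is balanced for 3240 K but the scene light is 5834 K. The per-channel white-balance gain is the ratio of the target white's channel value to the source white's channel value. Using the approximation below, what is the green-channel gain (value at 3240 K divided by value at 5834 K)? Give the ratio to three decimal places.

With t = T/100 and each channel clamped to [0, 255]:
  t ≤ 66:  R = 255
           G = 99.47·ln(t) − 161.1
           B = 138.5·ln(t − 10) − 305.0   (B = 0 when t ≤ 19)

At 5834 K (t = 58.34):
  G = 99.47·ln 58.34 − 161.1 = 99.47·4.0663 − 161.1 = 243.374.
At 3240 K (t = 32.4):
  G = 99.47·ln 32.4 − 161.1 = 99.47·3.4782 − 161.1 = 184.872.
Gain = 184.872 / 243.374 = 0.7596 → 0.760.

0.760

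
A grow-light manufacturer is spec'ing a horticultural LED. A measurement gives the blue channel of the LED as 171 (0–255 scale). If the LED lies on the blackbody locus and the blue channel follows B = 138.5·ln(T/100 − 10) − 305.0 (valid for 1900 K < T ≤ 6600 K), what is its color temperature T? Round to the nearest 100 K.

ln(t − 10) = (171 + 305.0) / 138.5 = 3.4368.
t − 10 = e^3.4368 = 31.088, so t = 41.088.
T = 100·t = 4109 K → 4100 K to the nearest 100 K.

4100 K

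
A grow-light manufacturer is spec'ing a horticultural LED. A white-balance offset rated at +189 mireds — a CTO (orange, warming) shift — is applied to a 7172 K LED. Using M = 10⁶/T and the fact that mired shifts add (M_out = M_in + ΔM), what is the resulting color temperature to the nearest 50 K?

M_in = 10⁶/7172 = 139.43 mireds.
M_out = 139.43 + (+189) = 328.43 mireds.
T_out = 10⁶/328.43 = 3044.8 K → 3050 K.

3050 K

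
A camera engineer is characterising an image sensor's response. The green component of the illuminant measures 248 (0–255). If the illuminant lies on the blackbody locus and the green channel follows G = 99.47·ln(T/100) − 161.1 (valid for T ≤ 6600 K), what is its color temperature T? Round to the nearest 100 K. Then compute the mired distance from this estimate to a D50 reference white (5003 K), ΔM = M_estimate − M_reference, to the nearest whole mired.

-36 mireds

ln t = (248 + 161.1) / 99.47 = 4.1128.
t = e^4.1128 = 61.117.
T = 100·t = 6112 K → 6100 K to the nearest 100 K.
M_estimate = 10⁶/6100 = 163.93; M_reference = 10⁶/5003 = 199.88.
ΔM = 163.93 − 199.88 = -35.95 → -36 mireds.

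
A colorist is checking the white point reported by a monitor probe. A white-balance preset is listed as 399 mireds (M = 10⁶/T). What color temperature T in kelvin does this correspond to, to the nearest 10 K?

2510 K

T = 10⁶ / 399 = 2506.27 K → 2510 K.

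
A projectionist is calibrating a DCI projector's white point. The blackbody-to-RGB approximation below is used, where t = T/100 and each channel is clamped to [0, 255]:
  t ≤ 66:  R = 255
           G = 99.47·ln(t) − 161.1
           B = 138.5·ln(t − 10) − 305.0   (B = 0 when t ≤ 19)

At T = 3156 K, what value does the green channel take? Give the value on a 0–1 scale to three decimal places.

0.715

t = 3156/100 = 31.56; the t ≤ 66 branch applies.
G = 99.47·ln 31.56 − 161.1 = 99.47·3.4519 − 161.1 = 182.260.
On a 0–1 scale: 182.260/255 = 0.7147 → 0.715.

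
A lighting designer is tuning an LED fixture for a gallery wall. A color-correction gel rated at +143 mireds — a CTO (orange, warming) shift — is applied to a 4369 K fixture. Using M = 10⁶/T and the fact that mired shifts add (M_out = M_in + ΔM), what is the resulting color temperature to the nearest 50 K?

2700 K

M_in = 10⁶/4369 = 228.89 mireds.
M_out = 228.89 + (+143) = 371.89 mireds.
T_out = 10⁶/371.89 = 2689.0 K → 2700 K.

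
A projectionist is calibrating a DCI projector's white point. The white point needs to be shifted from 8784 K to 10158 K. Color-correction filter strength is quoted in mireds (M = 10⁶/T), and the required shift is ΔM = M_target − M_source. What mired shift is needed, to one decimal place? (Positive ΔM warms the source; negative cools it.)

M_source = 10⁶/8784 = 113.843; M_target = 10⁶/10158 = 98.445.
ΔM = 98.445 − 113.843 = -15.399 → -15.4 mireds, a cooling shift.

-15.4 mireds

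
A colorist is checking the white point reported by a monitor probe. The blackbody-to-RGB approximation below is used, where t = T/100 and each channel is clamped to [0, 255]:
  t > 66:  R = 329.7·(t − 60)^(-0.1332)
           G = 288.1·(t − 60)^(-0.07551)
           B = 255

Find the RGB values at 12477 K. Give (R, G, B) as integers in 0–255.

t = 12477/100 = 124.77; the t > 66 branch applies.
R = 329.7·(124.77 − 60)^(-0.1332) = 329.7·64.77^(-0.1332) = 329.7·0.57375 = 189.166.
G = 288.1·(124.77 − 60)^(-0.07551) = 288.1·64.77^(-0.07551) = 288.1·0.72983 = 210.265.
B = 255 by definition for t > 66.
Rounded: (189, 210, 255).

(189, 210, 255)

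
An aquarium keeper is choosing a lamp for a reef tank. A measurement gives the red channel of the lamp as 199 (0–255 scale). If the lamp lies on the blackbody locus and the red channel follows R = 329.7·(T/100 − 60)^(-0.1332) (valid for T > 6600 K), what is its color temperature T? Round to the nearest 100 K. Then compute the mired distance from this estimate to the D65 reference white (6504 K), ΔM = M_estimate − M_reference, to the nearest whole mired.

(t − 60)^(-0.1332) = 199/329.7 = 0.60358.
t − 60 = 0.60358^(1/-0.1332) = 0.60358^(-7.508) = 44.273, so t = 104.273.
T = 100·t = 10427 K → 10400 K to the nearest 100 K.
M_estimate = 10⁶/10400 = 96.15; M_reference = 10⁶/6504 = 153.75.
ΔM = 96.15 − 153.75 = -57.60 → -58 mireds.

-58 mireds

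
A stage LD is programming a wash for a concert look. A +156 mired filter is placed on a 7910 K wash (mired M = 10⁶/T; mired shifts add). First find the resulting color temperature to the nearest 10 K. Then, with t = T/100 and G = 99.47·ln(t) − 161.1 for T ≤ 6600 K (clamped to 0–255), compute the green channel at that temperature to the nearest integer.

M_in = 10⁶/7910 = 126.42; M_out = 126.42 + (+156) = 282.42.
T_out = 10⁶/282.42 = 3540.8 K → 3540 K; t = 35.4.
G = 99.47·ln 35.4 − 161.1 = 99.47·3.5667 − 161.1 = 193.681.
Rounded: 194.

194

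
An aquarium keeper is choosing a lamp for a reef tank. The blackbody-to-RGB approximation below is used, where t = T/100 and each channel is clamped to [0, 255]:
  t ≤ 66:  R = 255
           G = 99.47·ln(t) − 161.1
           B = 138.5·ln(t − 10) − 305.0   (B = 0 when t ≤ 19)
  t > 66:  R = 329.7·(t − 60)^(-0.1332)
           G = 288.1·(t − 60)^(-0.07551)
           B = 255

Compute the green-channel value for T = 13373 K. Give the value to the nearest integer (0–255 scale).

208

t = 13373/100 = 133.73; the t > 66 branch applies.
G = 288.1·(133.73 − 60)^(-0.07551) = 288.1·73.73^(-0.07551) = 288.1·0.72273 = 208.218.
Rounded: 208.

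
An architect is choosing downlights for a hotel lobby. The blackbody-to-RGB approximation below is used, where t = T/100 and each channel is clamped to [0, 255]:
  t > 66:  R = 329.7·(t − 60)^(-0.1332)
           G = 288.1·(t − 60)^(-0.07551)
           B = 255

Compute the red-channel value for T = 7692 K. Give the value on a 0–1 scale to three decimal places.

t = 7692/100 = 76.92; the t > 66 branch applies.
R = 329.7·(76.92 − 60)^(-0.1332) = 329.7·16.92^(-0.1332) = 329.7·0.68608 = 226.202.
On a 0–1 scale: 226.202/255 = 0.8871 → 0.887.

0.887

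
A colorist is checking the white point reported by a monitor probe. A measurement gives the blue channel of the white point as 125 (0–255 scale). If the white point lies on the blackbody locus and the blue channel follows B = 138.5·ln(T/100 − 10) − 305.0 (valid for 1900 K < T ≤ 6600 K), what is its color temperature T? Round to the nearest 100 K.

3200 K

ln(t − 10) = (125 + 305.0) / 138.5 = 3.1047.
t − 10 = e^3.1047 = 22.302, so t = 32.302.
T = 100·t = 3230 K → 3200 K to the nearest 100 K.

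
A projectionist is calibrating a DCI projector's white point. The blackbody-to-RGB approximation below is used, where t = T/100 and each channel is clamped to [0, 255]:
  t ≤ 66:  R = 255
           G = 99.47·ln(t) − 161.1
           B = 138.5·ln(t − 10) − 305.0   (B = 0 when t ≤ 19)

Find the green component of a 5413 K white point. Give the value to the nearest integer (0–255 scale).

236

t = 5413/100 = 54.13; the t ≤ 66 branch applies.
G = 99.47·ln 54.13 − 161.1 = 99.47·3.9914 − 161.1 = 235.923.
Rounded: 236.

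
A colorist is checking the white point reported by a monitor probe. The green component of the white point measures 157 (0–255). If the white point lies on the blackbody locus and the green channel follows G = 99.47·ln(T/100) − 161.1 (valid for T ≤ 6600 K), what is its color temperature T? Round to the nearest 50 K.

ln t = (157 + 161.1) / 99.47 = 3.1979.
t = e^3.1979 = 24.482.
T = 100·t = 2448 K → 2450 K to the nearest 50 K.

2450 K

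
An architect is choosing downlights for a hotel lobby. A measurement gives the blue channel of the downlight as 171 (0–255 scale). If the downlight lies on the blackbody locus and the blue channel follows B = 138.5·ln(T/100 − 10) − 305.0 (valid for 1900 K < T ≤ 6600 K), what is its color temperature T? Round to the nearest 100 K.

4100 K

ln(t − 10) = (171 + 305.0) / 138.5 = 3.4368.
t − 10 = e^3.4368 = 31.088, so t = 41.088.
T = 100·t = 4109 K → 4100 K to the nearest 100 K.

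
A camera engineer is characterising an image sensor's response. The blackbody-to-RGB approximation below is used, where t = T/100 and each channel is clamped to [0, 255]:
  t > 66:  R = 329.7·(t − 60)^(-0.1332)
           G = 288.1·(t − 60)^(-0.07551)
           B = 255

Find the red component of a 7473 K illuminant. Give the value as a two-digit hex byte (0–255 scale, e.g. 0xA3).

0xE6

t = 7473/100 = 74.73; the t > 66 branch applies.
R = 329.7·(74.73 − 60)^(-0.1332) = 329.7·14.73^(-0.1332) = 329.7·0.69887 = 230.417.
Rounded: 230; in hex, 0xE6.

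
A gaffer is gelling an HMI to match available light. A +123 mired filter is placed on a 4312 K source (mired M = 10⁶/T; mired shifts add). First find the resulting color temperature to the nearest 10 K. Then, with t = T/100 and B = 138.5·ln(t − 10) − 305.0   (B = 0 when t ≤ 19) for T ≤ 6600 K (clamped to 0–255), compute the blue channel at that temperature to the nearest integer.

97

M_in = 10⁶/4312 = 231.91; M_out = 231.91 + (+123) = 354.91.
T_out = 10⁶/354.91 = 2817.6 K → 2820 K; t = 28.2.
B = 138.5·ln(28.2 − 10) − 305.0 = 138.5·ln 18.2 − 305.0 = 138.5·2.9014 − 305.0 = 96.847.
Rounded: 97.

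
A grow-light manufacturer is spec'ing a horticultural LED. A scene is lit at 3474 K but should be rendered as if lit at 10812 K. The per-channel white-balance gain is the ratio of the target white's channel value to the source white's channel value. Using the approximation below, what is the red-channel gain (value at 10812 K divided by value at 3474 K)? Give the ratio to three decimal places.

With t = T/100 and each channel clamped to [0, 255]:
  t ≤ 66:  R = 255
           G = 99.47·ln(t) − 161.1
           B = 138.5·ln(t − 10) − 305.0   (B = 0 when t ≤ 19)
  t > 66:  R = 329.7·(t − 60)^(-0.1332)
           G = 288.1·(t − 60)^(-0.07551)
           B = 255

0.772

At 3474 K (t = 34.74):
  R = 255 by definition for t ≤ 66.
At 10812 K (t = 108.12):
  R = 329.7·(108.12 − 60)^(-0.1332) = 329.7·48.12^(-0.1332) = 329.7·0.59692 = 196.804.
Gain = 196.804 / 255.000 = 0.7718 → 0.772.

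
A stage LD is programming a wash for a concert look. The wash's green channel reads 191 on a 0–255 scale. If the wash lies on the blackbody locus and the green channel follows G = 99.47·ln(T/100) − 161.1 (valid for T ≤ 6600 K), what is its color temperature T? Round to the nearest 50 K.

3450 K

ln t = (191 + 161.1) / 99.47 = 3.5398.
t = e^3.5398 = 34.459.
T = 100·t = 3446 K → 3450 K to the nearest 50 K.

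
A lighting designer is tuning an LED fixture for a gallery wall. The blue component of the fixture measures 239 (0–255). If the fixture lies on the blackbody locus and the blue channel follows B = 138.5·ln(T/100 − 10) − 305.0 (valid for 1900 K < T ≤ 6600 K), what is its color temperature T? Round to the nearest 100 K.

ln(t − 10) = (239 + 305.0) / 138.5 = 3.9278.
t − 10 = e^3.9278 = 50.795, so t = 60.795.
T = 100·t = 6079 K → 6100 K to the nearest 100 K.

6100 K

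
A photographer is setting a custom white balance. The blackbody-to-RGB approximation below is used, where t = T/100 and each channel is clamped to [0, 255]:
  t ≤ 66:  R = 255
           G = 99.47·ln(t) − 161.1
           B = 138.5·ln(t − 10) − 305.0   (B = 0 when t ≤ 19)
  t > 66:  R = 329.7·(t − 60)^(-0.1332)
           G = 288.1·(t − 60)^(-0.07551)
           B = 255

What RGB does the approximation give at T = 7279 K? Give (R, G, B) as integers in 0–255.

t = 7279/100 = 72.79; the t > 66 branch applies.
R = 329.7·(72.79 − 60)^(-0.1332) = 329.7·12.79^(-0.1332) = 329.7·0.71214 = 234.792.
G = 288.1·(72.79 − 60)^(-0.07551) = 288.1·12.79^(-0.07551) = 288.1·0.82494 = 237.664.
B = 255 by definition for t > 66.
Rounded: (235, 238, 255).

(235, 238, 255)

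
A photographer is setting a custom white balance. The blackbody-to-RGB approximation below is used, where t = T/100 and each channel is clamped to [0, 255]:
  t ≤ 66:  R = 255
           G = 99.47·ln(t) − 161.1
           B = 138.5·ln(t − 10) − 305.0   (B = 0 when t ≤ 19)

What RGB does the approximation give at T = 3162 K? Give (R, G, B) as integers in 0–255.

(255, 182, 121)

t = 3162/100 = 31.62; the t ≤ 66 branch applies.
R = 255 by definition for t ≤ 66.
G = 99.47·ln 31.62 − 161.1 = 99.47·3.4538 − 161.1 = 182.448.
B = 138.5·ln(31.62 − 10) − 305.0 = 138.5·ln 21.62 − 305.0 = 138.5·3.0736 − 305.0 = 120.696.
Rounded: (255, 182, 121).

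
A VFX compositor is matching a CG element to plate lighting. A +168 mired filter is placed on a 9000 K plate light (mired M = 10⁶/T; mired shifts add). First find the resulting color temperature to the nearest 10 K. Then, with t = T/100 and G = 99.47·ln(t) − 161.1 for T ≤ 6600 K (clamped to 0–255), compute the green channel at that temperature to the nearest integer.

195

M_in = 10⁶/9000 = 111.11; M_out = 111.11 + (+168) = 279.11.
T_out = 10⁶/279.11 = 3582.8 K → 3580 K; t = 35.8.
G = 99.47·ln 35.8 − 161.1 = 99.47·3.5779 − 161.1 = 194.798.
Rounded: 195.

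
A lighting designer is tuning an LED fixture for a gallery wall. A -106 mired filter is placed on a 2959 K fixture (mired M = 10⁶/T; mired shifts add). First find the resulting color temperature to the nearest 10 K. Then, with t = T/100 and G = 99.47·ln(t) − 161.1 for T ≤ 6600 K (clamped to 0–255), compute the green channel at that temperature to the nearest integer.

M_in = 10⁶/2959 = 337.95; M_out = 337.95 + (-106) = 231.95.
T_out = 10⁶/231.95 = 4311.2 K → 4310 K; t = 43.1.
G = 99.47·ln 43.1 − 161.1 = 99.47·3.7635 − 161.1 = 213.258.
Rounded: 213.

213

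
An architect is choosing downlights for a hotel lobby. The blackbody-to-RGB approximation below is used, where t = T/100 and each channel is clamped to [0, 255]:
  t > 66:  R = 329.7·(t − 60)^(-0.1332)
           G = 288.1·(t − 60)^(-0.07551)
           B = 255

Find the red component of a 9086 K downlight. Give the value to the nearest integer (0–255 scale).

209

t = 9086/100 = 90.86; the t > 66 branch applies.
R = 329.7·(90.86 − 60)^(-0.1332) = 329.7·30.86^(-0.1332) = 329.7·0.63330 = 208.800.
Rounded: 209.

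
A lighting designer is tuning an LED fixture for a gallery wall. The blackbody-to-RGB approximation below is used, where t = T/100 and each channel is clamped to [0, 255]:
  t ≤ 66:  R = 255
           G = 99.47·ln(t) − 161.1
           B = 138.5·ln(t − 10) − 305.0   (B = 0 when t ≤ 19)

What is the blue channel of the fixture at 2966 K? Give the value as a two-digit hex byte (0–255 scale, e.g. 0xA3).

0x6C

t = 2966/100 = 29.66; the t ≤ 66 branch applies.
B = 138.5·ln(29.66 − 10) − 305.0 = 138.5·ln 19.66 − 305.0 = 138.5·2.9786 − 305.0 = 107.534.
Rounded: 108; in hex, 0x6C.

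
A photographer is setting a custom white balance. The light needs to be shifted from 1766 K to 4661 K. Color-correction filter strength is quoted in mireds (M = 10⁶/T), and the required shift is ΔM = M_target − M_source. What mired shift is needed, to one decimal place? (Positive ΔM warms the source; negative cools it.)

M_source = 10⁶/1766 = 566.251; M_target = 10⁶/4661 = 214.546.
ΔM = 214.546 − 566.251 = -351.705 → -351.7 mireds, a cooling shift.

-351.7 mireds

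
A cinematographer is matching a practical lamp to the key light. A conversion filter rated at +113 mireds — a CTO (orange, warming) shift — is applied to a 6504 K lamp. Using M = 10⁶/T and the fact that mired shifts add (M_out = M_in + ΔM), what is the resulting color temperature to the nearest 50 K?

3750 K

M_in = 10⁶/6504 = 153.75 mireds.
M_out = 153.75 + (+113) = 266.75 mireds.
T_out = 10⁶/266.75 = 3748.8 K → 3750 K.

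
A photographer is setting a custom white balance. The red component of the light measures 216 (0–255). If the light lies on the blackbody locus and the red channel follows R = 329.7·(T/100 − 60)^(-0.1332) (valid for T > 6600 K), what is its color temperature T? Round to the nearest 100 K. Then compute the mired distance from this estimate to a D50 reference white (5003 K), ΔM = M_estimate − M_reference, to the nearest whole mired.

(t − 60)^(-0.1332) = 216/329.7 = 0.65514.
t − 60 = 0.65514^(1/-0.1332) = 0.65514^(-7.508) = 23.926, so t = 83.926.
T = 100·t = 8393 K → 8400 K to the nearest 100 K.
M_estimate = 10⁶/8400 = 119.05; M_reference = 10⁶/5003 = 199.88.
ΔM = 119.05 − 199.88 = -80.83 → -81 mireds.

-81 mireds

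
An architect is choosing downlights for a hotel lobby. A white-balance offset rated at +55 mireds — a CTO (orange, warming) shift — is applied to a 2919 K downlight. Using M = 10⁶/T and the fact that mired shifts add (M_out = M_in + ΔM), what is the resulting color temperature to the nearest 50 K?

2500 K

M_in = 10⁶/2919 = 342.58 mireds.
M_out = 342.58 + (+55) = 397.58 mireds.
T_out = 10⁶/397.58 = 2515.2 K → 2500 K.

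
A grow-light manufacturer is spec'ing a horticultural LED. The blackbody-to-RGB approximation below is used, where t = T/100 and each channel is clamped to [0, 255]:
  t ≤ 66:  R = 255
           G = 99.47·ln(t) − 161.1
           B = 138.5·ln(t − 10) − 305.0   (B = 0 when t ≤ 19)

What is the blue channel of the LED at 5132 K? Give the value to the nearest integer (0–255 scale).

210

t = 5132/100 = 51.32; the t ≤ 66 branch applies.
B = 138.5·ln(51.32 − 10) − 305.0 = 138.5·ln 41.32 − 305.0 = 138.5·3.7213 − 305.0 = 210.407.
Rounded: 210.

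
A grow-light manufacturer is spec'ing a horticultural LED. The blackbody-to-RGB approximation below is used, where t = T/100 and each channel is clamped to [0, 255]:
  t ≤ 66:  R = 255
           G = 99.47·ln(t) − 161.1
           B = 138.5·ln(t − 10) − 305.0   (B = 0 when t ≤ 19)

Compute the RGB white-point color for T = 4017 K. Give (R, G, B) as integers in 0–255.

(255, 206, 167)

t = 4017/100 = 40.17; the t ≤ 66 branch applies.
R = 255 by definition for t ≤ 66.
G = 99.47·ln 40.17 − 161.1 = 99.47·3.6931 − 161.1 = 206.255.
B = 138.5·ln(40.17 − 10) − 305.0 = 138.5·ln 30.17 − 305.0 = 138.5·3.4068 − 305.0 = 166.848.
Rounded: (255, 206, 167).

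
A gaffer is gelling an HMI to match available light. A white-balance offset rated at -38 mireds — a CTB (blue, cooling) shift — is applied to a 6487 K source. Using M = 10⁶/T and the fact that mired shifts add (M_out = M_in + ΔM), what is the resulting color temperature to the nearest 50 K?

8600 K

M_in = 10⁶/6487 = 154.15 mireds.
M_out = 154.15 + (-38) = 116.15 mireds.
T_out = 10⁶/116.15 = 8609.2 K → 8600 K.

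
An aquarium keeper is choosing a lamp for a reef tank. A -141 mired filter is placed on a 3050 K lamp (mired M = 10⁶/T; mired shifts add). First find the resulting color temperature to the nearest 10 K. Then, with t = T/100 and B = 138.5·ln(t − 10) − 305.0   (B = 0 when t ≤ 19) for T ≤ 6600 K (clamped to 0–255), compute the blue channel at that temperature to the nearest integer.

M_in = 10⁶/3050 = 327.87; M_out = 327.87 + (-141) = 186.87.
T_out = 10⁶/186.87 = 5351.3 K → 5350 K; t = 53.5.
B = 138.5·ln(53.5 − 10) − 305.0 = 138.5·ln 43.5 − 305.0 = 138.5·3.7728 − 305.0 = 217.527.
Rounded: 218.

218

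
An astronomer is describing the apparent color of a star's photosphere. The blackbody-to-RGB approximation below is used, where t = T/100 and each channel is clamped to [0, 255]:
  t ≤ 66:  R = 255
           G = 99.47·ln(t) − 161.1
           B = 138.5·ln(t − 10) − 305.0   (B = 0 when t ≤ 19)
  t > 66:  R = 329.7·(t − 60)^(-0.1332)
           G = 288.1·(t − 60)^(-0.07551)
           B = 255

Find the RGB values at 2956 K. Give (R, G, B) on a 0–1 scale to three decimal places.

t = 2956/100 = 29.56; the t ≤ 66 branch applies.
R = 255 by definition for t ≤ 66.
G = 99.47·ln 29.56 − 161.1 = 99.47·3.3864 − 161.1 = 175.747.
B = 138.5·ln(29.56 − 10) − 305.0 = 138.5·ln 19.56 − 305.0 = 138.5·2.9735 − 305.0 = 106.828.
Dividing each by 255: (1.0000, 0.6892, 0.4189) → (1.000, 0.689, 0.419).

(1.000, 0.689, 0.419)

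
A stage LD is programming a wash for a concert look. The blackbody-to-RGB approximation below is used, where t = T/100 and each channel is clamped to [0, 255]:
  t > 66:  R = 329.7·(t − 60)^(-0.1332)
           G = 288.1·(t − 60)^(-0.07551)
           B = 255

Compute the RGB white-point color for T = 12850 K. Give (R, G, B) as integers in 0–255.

t = 12850/100 = 128.5; the t > 66 branch applies.
R = 329.7·(128.5 − 60)^(-0.1332) = 329.7·68.5^(-0.1332) = 329.7·0.56949 = 187.761.
G = 288.1·(128.5 − 60)^(-0.07551) = 288.1·68.5^(-0.07551) = 288.1·0.72675 = 209.378.
B = 255 by definition for t > 66.
Rounded: (188, 209, 255).

(188, 209, 255)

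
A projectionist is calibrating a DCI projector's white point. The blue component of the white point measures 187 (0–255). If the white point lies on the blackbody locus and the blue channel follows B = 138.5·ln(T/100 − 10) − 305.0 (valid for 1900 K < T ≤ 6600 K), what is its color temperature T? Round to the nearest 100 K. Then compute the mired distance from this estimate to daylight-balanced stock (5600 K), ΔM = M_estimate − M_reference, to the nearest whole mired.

ln(t − 10) = (187 + 305.0) / 138.5 = 3.5523.
t − 10 = e^3.5523 = 34.895, so t = 44.895.
T = 100·t = 4490 K → 4500 K to the nearest 100 K.
M_estimate = 10⁶/4500 = 222.22; M_reference = 10⁶/5600 = 178.57.
ΔM = 222.22 − 178.57 = 43.65 → +44 mireds.

+44 mireds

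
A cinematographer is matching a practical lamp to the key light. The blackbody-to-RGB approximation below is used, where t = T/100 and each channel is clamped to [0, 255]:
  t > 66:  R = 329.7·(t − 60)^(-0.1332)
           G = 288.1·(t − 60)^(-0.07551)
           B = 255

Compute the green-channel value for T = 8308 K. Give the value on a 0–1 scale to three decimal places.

0.891

t = 8308/100 = 83.08; the t > 66 branch applies.
G = 288.1·(83.08 − 60)^(-0.07551) = 288.1·23.08^(-0.07551) = 288.1·0.78897 = 227.303.
On a 0–1 scale: 227.303/255 = 0.8914 → 0.891.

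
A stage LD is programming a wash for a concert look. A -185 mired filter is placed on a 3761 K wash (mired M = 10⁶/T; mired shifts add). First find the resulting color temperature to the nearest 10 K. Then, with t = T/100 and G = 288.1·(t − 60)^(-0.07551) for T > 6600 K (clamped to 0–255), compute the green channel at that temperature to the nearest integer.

211

M_in = 10⁶/3761 = 265.89; M_out = 265.89 + (-185) = 80.89.
T_out = 10⁶/80.89 = 12363.0 K → 12360 K; t = 123.6.
G = 288.1·(123.6 − 60)^(-0.07551) = 288.1·63.6^(-0.07551) = 288.1·0.73084 = 210.554.
Rounded: 211.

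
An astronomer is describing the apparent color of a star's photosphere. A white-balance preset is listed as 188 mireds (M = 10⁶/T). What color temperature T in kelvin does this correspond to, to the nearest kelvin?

T = 10⁶ / 188 = 5319.15 K → 5319 K.

5319 K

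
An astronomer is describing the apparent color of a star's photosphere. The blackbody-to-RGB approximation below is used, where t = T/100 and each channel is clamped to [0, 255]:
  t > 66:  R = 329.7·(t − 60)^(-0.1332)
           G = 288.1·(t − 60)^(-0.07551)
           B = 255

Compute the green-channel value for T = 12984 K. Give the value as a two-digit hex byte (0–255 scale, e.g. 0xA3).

0xD1

t = 12984/100 = 129.84; the t > 66 branch applies.
G = 288.1·(129.84 − 60)^(-0.07551) = 288.1·69.84^(-0.07551) = 288.1·0.72569 = 209.072.
Rounded: 209; in hex, 0xD1.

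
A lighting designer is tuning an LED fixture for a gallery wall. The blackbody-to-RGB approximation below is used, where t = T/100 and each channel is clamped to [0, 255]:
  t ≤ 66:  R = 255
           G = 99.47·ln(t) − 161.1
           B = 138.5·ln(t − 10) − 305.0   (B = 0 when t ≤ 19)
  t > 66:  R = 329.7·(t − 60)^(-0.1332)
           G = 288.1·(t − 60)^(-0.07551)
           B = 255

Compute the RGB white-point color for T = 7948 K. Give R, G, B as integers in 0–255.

R=222, G=230, B=255

t = 7948/100 = 79.48; the t > 66 branch applies.
R = 329.7·(79.48 − 60)^(-0.1332) = 329.7·19.48^(-0.1332) = 329.7·0.67333 = 221.996.
G = 288.1·(79.48 − 60)^(-0.07551) = 288.1·19.48^(-0.07551) = 288.1·0.79914 = 230.232.
B = 255 by definition for t > 66.
Rounded: (222, 230, 255).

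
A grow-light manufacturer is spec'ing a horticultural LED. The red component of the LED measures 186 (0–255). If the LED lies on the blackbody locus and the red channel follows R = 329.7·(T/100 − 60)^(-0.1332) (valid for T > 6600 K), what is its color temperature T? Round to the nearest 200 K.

(t − 60)^(-0.1332) = 186/329.7 = 0.56415.
t − 60 = 0.56415^(1/-0.1332) = 0.56415^(-7.508) = 73.521, so t = 133.521.
T = 100·t = 13352 K → 13400 K to the nearest 200 K.

13400 K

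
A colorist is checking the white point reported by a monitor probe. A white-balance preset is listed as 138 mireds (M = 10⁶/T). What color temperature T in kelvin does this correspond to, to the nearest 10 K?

7250 K

T = 10⁶ / 138 = 7246.38 K → 7250 K.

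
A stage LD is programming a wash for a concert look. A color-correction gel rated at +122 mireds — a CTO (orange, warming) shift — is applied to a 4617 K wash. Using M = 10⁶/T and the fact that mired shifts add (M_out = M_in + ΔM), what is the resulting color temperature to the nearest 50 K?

2950 K

M_in = 10⁶/4617 = 216.59 mireds.
M_out = 216.59 + (+122) = 338.59 mireds.
T_out = 10⁶/338.59 = 2953.4 K → 2950 K.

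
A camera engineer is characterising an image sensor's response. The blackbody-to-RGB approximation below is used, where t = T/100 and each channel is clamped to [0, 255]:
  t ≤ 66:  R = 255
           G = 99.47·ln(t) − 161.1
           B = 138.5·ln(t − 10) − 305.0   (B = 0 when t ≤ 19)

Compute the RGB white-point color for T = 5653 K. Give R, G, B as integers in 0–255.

R=255, G=240, B=227

t = 5653/100 = 56.53; the t ≤ 66 branch applies.
R = 255 by definition for t ≤ 66.
G = 99.47·ln 56.53 − 161.1 = 99.47·4.0348 − 161.1 = 240.239.
B = 138.5·ln(56.53 − 10) − 305.0 = 138.5·ln 46.53 − 305.0 = 138.5·3.8401 − 305.0 = 226.853.
Rounded: (255, 240, 227).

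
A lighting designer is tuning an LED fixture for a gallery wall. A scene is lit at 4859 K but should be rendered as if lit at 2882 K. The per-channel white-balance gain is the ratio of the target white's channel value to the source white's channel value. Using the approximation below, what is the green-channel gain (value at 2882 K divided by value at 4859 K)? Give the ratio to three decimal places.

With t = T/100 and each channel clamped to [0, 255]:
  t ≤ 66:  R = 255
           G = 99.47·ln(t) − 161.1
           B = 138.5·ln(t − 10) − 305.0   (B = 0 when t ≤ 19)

At 4859 K (t = 48.59):
  G = 99.47·ln 48.59 − 161.1 = 99.47·3.8834 − 161.1 = 225.184.
At 2882 K (t = 28.82):
  G = 99.47·ln 28.82 − 161.1 = 99.47·3.3611 − 161.1 = 173.226.
Gain = 173.226 / 225.184 = 0.7693 → 0.769.

0.769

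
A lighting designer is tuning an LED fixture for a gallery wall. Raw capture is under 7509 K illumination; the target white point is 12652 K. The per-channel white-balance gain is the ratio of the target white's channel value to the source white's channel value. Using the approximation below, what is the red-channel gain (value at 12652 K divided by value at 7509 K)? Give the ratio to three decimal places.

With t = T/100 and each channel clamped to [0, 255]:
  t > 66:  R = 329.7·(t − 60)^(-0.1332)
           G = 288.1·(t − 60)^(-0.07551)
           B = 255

At 7509 K (t = 75.09):
  R = 329.7·(75.09 − 60)^(-0.1332) = 329.7·15.09^(-0.1332) = 329.7·0.69662 = 229.677.
At 12652 K (t = 126.52):
  R = 329.7·(126.52 − 60)^(-0.1332) = 329.7·66.52^(-0.1332) = 329.7·0.57172 = 188.496.
Gain = 188.496 / 229.677 = 0.8207 → 0.821.

0.821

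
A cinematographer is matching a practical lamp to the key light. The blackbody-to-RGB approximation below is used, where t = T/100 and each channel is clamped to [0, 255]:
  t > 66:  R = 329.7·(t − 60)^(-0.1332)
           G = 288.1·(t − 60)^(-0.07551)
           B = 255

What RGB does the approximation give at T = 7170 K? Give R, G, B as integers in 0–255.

t = 7170/100 = 71.7; the t > 66 branch applies.
R = 329.7·(71.7 − 60)^(-0.1332) = 329.7·11.7^(-0.1332) = 329.7·0.72064 = 237.595.
G = 288.1·(71.7 − 60)^(-0.07551) = 288.1·11.7^(-0.07551) = 288.1·0.83050 = 239.268.
B = 255 by definition for t > 66.
Rounded: (238, 239, 255).

R=238, G=239, B=255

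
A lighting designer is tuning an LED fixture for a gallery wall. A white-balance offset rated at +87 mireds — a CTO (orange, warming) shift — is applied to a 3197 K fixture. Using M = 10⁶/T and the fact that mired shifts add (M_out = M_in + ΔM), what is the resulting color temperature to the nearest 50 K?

M_in = 10⁶/3197 = 312.79 mireds.
M_out = 312.79 + (+87) = 399.79 mireds.
T_out = 10⁶/399.79 = 2501.3 K → 2500 K.

2500 K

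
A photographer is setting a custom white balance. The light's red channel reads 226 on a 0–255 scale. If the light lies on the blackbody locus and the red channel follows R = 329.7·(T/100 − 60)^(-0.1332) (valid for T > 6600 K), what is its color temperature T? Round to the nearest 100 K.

7700 K

(t − 60)^(-0.1332) = 226/329.7 = 0.68547.
t − 60 = 0.68547^(1/-0.1332) = 0.68547^(-7.508) = 17.034, so t = 77.034.
T = 100·t = 7703 K → 7700 K to the nearest 100 K.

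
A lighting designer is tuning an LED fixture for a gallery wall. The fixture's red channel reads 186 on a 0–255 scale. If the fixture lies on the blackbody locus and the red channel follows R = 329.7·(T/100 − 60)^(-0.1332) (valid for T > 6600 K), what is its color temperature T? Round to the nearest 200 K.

(t − 60)^(-0.1332) = 186/329.7 = 0.56415.
t − 60 = 0.56415^(1/-0.1332) = 0.56415^(-7.508) = 73.521, so t = 133.521.
T = 100·t = 13352 K → 13400 K to the nearest 200 K.

13400 K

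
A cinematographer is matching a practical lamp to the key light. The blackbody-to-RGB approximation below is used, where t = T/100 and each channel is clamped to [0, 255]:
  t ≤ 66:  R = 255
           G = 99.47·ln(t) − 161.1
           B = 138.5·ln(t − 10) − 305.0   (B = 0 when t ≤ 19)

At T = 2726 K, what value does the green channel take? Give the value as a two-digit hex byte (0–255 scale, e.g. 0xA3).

0xA8

t = 2726/100 = 27.26; the t ≤ 66 branch applies.
G = 99.47·ln 27.26 − 161.1 = 99.47·3.3054 − 161.1 = 167.690.
Rounded: 168; in hex, 0xA8.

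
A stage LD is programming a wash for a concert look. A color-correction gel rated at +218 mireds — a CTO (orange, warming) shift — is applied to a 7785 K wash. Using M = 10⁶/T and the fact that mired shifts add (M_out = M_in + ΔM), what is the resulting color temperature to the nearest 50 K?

M_in = 10⁶/7785 = 128.45 mireds.
M_out = 128.45 + (+218) = 346.45 mireds.
T_out = 10⁶/346.45 = 2886.4 K → 2900 K.

2900 K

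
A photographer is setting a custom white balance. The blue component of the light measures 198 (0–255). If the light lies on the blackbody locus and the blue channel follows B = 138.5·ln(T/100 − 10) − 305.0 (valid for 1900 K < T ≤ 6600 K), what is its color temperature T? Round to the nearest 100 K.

4800 K

ln(t − 10) = (198 + 305.0) / 138.5 = 3.6318.
t − 10 = e^3.6318 = 37.780, so t = 47.780.
T = 100·t = 4778 K → 4800 K to the nearest 100 K.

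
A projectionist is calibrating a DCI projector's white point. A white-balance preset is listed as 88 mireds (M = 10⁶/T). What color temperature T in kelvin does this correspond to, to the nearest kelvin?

11364 K

T = 10⁶ / 88 = 11363.64 K → 11364 K.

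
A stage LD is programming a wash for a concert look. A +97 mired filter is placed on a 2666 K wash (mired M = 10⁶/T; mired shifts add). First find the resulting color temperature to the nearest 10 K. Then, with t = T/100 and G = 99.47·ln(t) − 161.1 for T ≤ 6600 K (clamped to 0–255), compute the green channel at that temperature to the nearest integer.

143

M_in = 10⁶/2666 = 375.09; M_out = 375.09 + (+97) = 472.09.
T_out = 10⁶/472.09 = 2118.2 K → 2120 K; t = 21.2.
G = 99.47·ln 21.2 − 161.1 = 99.47·3.0540 − 161.1 = 142.681.
Rounded: 143.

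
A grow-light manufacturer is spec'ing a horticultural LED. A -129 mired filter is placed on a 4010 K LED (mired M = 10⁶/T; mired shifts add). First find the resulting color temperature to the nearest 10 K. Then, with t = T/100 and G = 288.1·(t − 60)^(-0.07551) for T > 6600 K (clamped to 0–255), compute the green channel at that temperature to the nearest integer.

M_in = 10⁶/4010 = 249.38; M_out = 249.38 + (-129) = 120.38.
T_out = 10⁶/120.38 = 8307.3 K → 8310 K; t = 83.1.
G = 288.1·(83.1 − 60)^(-0.07551) = 288.1·23.1^(-0.07551) = 288.1·0.78892 = 227.288.
Rounded: 227.

227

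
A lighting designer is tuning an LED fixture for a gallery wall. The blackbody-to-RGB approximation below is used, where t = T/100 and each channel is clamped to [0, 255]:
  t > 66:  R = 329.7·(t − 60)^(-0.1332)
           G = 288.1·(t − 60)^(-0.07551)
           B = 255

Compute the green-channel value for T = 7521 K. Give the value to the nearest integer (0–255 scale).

t = 7521/100 = 75.21; the t > 66 branch applies.
G = 288.1·(75.21 − 60)^(-0.07551) = 288.1·15.21^(-0.07551) = 288.1·0.81421 = 234.574.
Rounded: 235.

235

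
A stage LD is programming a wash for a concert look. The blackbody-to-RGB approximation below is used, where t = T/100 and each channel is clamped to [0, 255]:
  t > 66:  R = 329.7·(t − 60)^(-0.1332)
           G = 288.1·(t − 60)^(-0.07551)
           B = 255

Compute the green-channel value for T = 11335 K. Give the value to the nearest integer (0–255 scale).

t = 11335/100 = 113.35; the t > 66 branch applies.
G = 288.1·(113.35 − 60)^(-0.07551) = 288.1·53.35^(-0.07551) = 288.1·0.74060 = 213.367.
Rounded: 213.

213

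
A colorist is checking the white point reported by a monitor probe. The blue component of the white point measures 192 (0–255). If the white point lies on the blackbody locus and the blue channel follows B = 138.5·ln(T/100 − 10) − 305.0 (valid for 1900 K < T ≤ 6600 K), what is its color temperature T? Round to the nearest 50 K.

ln(t − 10) = (192 + 305.0) / 138.5 = 3.5884.
t − 10 = e^3.5884 = 36.178, so t = 46.178.
T = 100·t = 4618 K → 4600 K to the nearest 50 K.

4600 K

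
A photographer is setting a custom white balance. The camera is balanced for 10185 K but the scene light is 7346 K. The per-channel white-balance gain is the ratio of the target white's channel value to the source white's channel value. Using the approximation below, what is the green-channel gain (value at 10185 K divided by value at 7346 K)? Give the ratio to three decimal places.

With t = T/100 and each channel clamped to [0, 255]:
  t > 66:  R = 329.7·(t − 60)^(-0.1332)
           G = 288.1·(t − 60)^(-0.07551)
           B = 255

At 7346 K (t = 73.46):
  G = 288.1·(73.46 − 60)^(-0.07551) = 288.1·13.46^(-0.07551) = 288.1·0.82176 = 236.749.
At 10185 K (t = 101.85):
  G = 288.1·(101.85 − 60)^(-0.07551) = 288.1·41.85^(-0.07551) = 288.1·0.75430 = 217.315.
Gain = 217.315 / 236.749 = 0.9179 → 0.918.

0.918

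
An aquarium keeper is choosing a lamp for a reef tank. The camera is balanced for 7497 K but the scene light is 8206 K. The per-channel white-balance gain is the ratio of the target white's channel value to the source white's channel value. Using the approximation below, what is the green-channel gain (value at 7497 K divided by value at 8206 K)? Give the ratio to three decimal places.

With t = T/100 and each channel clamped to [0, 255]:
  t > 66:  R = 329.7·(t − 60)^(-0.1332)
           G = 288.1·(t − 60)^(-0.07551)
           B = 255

At 8206 K (t = 82.06):
  G = 288.1·(82.06 − 60)^(-0.07551) = 288.1·22.06^(-0.07551) = 288.1·0.79167 = 228.080.
At 7497 K (t = 74.97):
  G = 288.1·(74.97 − 60)^(-0.07551) = 288.1·14.97^(-0.07551) = 288.1·0.81519 = 234.856.
Gain = 234.856 / 228.080 = 1.0297 → 1.030.

1.030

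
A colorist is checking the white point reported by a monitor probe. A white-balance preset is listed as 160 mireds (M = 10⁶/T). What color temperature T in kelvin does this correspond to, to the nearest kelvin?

T = 10⁶ / 160 = 6250.00 K → 6250 K.

6250 K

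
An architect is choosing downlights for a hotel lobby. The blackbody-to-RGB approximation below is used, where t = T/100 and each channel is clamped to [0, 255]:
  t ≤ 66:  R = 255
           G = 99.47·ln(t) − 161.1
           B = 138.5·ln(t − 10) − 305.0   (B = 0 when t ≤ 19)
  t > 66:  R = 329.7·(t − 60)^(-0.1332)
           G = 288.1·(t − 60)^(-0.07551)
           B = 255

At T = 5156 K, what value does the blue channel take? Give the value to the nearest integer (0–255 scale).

t = 5156/100 = 51.56; the t ≤ 66 branch applies.
B = 138.5·ln(51.56 − 10) − 305.0 = 138.5·ln 41.56 − 305.0 = 138.5·3.7271 − 305.0 = 211.209.
Rounded: 211.

211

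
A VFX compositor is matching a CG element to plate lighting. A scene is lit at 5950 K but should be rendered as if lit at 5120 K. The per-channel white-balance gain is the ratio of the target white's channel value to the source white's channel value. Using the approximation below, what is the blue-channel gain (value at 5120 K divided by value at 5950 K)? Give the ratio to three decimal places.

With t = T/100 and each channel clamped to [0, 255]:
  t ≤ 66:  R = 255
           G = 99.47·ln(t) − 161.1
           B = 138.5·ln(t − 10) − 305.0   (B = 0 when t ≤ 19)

At 5950 K (t = 59.5):
  B = 138.5·ln(59.5 − 10) − 305.0 = 138.5·ln 49.5 − 305.0 = 138.5·3.9020 − 305.0 = 235.423.
At 5120 K (t = 51.2):
  B = 138.5·ln(51.2 − 10) − 305.0 = 138.5·ln 41.2 − 305.0 = 138.5·3.7184 − 305.0 = 210.004.
Gain = 210.004 / 235.423 = 0.8920 → 0.892.

0.892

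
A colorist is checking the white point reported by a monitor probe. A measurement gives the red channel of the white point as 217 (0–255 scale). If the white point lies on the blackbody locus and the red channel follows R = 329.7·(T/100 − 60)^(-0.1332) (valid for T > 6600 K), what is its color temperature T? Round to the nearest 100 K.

8300 K

(t − 60)^(-0.1332) = 217/329.7 = 0.65817.
t − 60 = 0.65817^(1/-0.1332) = 0.65817^(-7.508) = 23.110, so t = 83.110.
T = 100·t = 8311 K → 8300 K to the nearest 100 K.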